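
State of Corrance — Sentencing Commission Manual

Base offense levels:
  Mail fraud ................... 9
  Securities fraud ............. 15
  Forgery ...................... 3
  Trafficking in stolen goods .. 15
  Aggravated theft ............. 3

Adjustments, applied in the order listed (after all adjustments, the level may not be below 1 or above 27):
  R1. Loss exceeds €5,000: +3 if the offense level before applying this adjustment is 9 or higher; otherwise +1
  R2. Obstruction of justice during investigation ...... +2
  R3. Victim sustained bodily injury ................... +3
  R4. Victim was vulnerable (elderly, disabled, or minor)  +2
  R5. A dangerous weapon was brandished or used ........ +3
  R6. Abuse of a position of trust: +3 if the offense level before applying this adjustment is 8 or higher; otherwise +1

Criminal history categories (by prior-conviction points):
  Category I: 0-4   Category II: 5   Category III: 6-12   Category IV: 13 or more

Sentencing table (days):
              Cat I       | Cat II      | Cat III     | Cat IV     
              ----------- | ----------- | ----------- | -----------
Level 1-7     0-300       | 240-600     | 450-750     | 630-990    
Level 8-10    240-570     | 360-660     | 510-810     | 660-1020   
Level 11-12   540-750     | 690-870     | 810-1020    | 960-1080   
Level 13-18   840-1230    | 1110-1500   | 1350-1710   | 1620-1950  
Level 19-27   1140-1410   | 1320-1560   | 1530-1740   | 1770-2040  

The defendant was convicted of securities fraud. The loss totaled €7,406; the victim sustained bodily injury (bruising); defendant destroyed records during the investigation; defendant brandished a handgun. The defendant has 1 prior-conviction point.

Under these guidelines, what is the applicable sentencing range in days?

Base offense level for securities fraud: 15.
R1 applies (level before this adjustment is 15 ≥ 9, so +3): 15 + 3 = 18.
R2 applies: 18 + 2 = 20.
R3 applies: 20 + 3 = 23.
R5 applies: 23 + 3 = 26.
Final offense level: 26.
Criminal history: 1 prior point → Category I (0-4).
Level 26 falls in the 19-27 band.
Grid: Level 19-27 × Category I = 1140-1410 days.

1140-1410 days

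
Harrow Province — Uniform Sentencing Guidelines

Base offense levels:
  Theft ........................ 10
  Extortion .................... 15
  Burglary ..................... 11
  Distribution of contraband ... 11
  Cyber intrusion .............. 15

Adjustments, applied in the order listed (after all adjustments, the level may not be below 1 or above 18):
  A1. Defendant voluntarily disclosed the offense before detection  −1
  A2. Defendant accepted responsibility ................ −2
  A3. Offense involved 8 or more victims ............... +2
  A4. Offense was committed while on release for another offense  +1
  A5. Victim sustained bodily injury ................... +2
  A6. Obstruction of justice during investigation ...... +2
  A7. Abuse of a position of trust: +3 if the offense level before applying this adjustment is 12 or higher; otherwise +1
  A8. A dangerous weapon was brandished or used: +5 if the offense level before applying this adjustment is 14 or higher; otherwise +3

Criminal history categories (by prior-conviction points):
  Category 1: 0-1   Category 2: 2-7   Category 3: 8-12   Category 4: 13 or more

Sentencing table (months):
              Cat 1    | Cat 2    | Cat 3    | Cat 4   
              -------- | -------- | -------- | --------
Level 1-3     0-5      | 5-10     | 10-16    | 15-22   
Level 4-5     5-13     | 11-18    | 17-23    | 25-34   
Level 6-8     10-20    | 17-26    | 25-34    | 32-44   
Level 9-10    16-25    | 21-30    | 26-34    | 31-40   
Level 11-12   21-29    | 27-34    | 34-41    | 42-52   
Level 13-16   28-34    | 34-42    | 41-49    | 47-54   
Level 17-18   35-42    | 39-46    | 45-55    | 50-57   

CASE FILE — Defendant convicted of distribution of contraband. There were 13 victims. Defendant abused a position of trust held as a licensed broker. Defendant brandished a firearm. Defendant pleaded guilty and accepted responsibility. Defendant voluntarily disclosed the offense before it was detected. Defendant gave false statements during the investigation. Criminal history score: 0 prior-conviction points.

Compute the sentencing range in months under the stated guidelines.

35-42 months

Base offense level for distribution of contraband: 11.
A1 applies: 11 − 1 = 10.
A2 applies: 10 − 2 = 8.
A3 applies: 8 + 2 = 10.
A6 applies: 10 + 2 = 12.
A7 applies (level before this adjustment is 12 ≥ 12, so +3): 12 + 3 = 15.
A8 applies (level before this adjustment is 15 ≥ 14, so +5): 15 + 5 = 20.
Level 20 exceeds the maximum of 18; capped at 18.
Final offense level: 18.
Criminal history: 0 prior points → Category 1 (0-1).
Level 18 falls in the 17-18 band.
Grid: Level 17-18 × Category 1 = 35-42 months.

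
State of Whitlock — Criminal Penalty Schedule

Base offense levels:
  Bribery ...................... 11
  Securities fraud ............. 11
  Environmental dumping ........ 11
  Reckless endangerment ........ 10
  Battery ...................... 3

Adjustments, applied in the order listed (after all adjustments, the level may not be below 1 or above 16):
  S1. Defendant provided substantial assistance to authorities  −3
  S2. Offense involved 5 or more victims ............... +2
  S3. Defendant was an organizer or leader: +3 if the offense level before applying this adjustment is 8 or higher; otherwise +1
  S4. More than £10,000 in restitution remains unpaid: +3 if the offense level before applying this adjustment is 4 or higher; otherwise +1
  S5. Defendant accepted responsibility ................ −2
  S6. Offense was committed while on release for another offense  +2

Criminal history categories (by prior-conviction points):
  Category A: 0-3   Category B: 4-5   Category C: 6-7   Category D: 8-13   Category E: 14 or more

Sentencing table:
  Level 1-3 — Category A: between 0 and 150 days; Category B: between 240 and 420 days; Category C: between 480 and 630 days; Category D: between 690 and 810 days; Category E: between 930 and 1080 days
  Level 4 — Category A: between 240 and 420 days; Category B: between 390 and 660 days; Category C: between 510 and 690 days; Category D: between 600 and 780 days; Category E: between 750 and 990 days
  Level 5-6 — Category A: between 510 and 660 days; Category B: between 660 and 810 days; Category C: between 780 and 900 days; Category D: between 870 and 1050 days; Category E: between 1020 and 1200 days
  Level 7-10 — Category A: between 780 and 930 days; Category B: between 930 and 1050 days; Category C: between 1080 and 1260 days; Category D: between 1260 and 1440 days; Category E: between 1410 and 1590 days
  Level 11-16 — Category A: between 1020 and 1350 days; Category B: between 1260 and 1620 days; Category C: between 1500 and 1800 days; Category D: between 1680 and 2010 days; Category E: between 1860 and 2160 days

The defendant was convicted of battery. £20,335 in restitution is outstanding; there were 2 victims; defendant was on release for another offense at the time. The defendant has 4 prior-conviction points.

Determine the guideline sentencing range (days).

660-810 days

Base offense level for battery: 3.
S1 does not apply.
S2 does not apply.
S4 applies (level before this adjustment is 3 < 4, so +1): 3 + 1 = 4.
S6 applies: 4 + 2 = 6.
Final offense level: 6.
Criminal history: 4 prior points → Category B (4-5).
Level 6 falls in the 5-6 band.
Grid: Level 5-6 × Category B = 660-810 days.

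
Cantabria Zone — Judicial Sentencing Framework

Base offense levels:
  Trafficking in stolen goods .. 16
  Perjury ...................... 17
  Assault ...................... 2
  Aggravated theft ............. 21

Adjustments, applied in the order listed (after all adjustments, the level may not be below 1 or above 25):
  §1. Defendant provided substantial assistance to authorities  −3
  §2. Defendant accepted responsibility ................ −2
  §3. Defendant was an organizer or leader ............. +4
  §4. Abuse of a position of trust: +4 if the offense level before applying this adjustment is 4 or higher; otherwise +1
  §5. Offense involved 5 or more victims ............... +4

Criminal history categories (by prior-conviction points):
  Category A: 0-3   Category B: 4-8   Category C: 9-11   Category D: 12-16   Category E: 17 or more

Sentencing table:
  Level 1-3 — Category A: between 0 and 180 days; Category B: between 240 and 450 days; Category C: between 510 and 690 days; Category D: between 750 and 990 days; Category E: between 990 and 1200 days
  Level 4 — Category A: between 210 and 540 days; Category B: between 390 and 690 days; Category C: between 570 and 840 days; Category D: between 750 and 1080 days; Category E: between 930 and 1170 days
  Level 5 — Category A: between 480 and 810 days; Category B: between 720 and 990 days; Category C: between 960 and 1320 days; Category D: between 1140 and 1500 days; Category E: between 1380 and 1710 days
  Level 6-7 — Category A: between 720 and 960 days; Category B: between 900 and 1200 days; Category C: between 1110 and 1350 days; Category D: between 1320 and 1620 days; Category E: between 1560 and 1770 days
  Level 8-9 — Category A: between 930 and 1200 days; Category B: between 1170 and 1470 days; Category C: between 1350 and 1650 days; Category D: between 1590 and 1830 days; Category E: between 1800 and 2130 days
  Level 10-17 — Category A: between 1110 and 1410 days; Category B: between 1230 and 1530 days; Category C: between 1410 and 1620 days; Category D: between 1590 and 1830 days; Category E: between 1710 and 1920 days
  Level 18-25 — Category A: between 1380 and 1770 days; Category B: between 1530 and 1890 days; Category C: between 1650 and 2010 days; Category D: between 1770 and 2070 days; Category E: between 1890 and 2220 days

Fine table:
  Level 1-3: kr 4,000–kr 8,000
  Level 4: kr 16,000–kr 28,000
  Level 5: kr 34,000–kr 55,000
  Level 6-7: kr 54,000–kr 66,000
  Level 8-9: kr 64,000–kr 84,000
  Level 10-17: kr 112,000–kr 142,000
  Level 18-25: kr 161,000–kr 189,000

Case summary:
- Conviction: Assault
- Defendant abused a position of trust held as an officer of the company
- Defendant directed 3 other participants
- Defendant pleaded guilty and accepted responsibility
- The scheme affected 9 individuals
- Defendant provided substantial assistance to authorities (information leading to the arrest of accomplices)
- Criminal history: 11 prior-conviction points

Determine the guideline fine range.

kr 54,000–kr 66,000

Base offense level for assault: 2.
§1 applies: 2 − 3 = -1.
§2 applies: -1 − 2 = -3.
§3 applies: -3 + 4 = 1.
§4 applies (level before this adjustment is 1 < 4, so +1): 1 + 1 = 2.
§5 applies: 2 + 4 = 6.
Final offense level: 6.
Level 6 falls in the 6-7 band.
Fine table: Level 6-7 → kr 54,000–kr 66,000.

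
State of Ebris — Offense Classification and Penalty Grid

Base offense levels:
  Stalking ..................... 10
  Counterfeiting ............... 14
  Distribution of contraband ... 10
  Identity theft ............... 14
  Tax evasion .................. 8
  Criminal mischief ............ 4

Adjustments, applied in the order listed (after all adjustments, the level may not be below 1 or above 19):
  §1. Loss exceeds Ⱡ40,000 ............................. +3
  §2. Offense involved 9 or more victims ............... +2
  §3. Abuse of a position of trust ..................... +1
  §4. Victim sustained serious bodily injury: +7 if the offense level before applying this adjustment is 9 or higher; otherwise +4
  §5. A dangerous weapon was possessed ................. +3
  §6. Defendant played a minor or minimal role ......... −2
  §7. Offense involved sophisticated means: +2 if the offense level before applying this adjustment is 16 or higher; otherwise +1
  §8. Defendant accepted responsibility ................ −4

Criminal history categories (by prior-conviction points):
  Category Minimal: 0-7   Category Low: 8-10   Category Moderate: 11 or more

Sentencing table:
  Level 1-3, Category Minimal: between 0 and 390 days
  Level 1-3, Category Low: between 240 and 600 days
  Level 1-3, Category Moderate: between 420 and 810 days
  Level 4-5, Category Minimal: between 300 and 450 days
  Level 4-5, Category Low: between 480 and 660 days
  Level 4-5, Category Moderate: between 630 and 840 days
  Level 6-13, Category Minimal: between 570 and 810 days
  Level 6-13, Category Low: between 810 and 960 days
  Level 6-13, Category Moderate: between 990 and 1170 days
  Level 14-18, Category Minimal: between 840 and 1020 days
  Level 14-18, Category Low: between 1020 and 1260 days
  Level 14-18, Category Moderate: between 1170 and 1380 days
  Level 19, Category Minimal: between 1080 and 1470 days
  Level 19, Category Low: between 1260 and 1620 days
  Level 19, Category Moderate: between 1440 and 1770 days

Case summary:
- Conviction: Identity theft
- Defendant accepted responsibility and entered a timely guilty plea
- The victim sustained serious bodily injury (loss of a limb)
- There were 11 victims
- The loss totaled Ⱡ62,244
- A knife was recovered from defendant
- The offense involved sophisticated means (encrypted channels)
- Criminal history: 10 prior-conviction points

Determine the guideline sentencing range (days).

Base offense level for identity theft: 14.
§1 applies: 14 + 3 = 17.
§2 applies: 17 + 2 = 19.
§3 does not apply.
§4 applies (level before this adjustment is 19 ≥ 9, so +7): 19 + 7 = 26.
§5 applies: 26 + 3 = 29.
§7 applies (level before this adjustment is 29 ≥ 16, so +2): 29 + 2 = 31.
§8 applies: 31 − 4 = 27.
Level 27 exceeds the maximum of 19; capped at 19.
Final offense level: 19.
Criminal history: 10 prior points → Category Low (8-10).
Level 19 falls in the 19 band.
Grid: Level 19 × Category Low = 1260-1620 days.

1260-1620 days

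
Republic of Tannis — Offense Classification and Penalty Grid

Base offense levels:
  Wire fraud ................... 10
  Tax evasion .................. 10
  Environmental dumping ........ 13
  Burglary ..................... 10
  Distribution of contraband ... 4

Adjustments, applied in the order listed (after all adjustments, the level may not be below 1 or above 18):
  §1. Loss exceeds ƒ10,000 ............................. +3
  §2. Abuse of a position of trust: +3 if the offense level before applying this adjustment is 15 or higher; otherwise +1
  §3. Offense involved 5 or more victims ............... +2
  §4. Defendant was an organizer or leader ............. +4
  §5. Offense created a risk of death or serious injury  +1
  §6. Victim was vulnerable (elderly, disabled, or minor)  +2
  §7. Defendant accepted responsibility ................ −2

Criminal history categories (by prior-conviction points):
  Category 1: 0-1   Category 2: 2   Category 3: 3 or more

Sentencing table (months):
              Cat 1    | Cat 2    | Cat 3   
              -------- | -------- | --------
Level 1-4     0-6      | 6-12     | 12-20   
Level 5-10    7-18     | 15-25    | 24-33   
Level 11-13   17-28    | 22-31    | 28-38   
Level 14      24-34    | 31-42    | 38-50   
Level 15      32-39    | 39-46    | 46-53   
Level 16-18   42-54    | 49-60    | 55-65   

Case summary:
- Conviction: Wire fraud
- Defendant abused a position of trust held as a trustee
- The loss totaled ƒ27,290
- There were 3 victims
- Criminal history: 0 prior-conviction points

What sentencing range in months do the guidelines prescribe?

24-34 months

Base offense level for wire fraud: 10.
§1 applies: 10 + 3 = 13.
§2 applies (level before this adjustment is 13 < 15, so +1): 13 + 1 = 14.
§3 does not apply.
§4 does not apply.
§5 does not apply.
§6 does not apply.
Final offense level: 14.
Criminal history: 0 prior points → Category 1 (0-1).
Level 14 falls in the 14 band.
Grid: Level 14 × Category 1 = 24-34 months.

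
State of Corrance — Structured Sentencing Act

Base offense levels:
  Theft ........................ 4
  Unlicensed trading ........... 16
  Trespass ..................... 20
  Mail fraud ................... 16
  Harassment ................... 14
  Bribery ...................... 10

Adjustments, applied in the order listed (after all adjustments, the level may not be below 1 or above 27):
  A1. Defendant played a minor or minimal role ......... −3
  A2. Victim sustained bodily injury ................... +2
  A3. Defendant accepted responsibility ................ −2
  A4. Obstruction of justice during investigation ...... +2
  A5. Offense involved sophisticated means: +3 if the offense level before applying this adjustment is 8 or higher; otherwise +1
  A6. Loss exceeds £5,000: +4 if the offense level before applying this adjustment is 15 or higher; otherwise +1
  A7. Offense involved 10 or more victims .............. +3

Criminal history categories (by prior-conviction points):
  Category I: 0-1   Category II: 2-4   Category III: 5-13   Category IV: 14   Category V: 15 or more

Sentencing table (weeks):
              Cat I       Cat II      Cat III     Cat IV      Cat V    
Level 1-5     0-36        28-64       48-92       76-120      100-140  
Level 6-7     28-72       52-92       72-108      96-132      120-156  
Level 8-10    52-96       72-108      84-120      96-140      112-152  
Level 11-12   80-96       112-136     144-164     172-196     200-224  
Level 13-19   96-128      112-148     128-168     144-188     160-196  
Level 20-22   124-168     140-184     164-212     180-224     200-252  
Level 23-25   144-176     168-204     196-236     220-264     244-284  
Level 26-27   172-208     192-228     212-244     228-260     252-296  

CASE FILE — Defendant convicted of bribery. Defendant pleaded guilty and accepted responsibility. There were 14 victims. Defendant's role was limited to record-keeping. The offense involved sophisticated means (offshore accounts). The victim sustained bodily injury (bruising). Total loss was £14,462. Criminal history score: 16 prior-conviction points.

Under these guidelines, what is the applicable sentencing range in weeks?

Base offense level for bribery: 10.
A1 applies: 10 − 3 = 7.
A2 applies: 7 + 2 = 9.
A3 applies: 9 − 2 = 7.
A5 applies (level before this adjustment is 7 < 8, so +1): 7 + 1 = 8.
A6 applies (level before this adjustment is 8 < 15, so +1): 8 + 1 = 9.
A7 applies: 9 + 3 = 12.
Final offense level: 12.
Criminal history: 16 prior points → Category V (15+).
Level 12 falls in the 11-12 band.
Grid: Level 11-12 × Category V = 200-224 weeks.

200-224 weeks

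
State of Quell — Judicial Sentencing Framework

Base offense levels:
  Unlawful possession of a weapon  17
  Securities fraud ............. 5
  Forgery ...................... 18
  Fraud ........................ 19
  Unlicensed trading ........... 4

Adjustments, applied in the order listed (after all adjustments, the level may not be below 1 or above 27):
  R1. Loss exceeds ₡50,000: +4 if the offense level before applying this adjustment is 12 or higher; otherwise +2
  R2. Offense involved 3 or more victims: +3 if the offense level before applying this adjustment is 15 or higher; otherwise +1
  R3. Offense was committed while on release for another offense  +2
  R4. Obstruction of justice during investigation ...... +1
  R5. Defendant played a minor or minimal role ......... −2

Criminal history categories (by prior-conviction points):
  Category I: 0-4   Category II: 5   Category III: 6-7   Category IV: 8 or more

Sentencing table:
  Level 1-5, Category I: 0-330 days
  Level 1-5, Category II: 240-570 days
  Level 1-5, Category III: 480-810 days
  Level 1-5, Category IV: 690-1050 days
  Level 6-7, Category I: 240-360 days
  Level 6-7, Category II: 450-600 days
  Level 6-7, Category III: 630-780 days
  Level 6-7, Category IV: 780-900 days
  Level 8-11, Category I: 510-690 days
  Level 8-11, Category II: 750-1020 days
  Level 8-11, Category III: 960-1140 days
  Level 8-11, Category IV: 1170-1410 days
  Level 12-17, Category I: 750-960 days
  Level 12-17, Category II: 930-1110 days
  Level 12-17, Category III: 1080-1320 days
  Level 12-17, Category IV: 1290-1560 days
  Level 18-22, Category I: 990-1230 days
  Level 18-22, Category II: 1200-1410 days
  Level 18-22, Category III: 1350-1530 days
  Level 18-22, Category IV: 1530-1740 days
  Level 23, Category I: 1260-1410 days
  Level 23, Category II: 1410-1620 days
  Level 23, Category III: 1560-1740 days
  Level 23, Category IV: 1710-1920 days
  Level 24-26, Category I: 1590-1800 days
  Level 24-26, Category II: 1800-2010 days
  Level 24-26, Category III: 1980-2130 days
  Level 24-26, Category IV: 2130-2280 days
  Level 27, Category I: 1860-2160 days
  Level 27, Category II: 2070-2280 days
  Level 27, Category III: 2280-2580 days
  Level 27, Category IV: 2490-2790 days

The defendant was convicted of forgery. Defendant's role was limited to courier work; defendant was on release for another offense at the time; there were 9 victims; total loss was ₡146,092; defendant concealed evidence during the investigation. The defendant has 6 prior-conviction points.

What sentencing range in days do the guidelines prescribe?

Base offense level for forgery: 18.
R1 applies (level before this adjustment is 18 ≥ 12, so +4): 18 + 4 = 22.
R2 applies (level before this adjustment is 22 ≥ 15, so +3): 22 + 3 = 25.
R3 applies: 25 + 2 = 27.
R4 applies: 27 + 1 = 28.
R5 applies: 28 − 2 = 26.
Final offense level: 26.
Criminal history: 6 prior points → Category III (6-7).
Level 26 falls in the 24-26 band.
Grid: Level 24-26 × Category III = 1980-2130 days.

1980-2130 days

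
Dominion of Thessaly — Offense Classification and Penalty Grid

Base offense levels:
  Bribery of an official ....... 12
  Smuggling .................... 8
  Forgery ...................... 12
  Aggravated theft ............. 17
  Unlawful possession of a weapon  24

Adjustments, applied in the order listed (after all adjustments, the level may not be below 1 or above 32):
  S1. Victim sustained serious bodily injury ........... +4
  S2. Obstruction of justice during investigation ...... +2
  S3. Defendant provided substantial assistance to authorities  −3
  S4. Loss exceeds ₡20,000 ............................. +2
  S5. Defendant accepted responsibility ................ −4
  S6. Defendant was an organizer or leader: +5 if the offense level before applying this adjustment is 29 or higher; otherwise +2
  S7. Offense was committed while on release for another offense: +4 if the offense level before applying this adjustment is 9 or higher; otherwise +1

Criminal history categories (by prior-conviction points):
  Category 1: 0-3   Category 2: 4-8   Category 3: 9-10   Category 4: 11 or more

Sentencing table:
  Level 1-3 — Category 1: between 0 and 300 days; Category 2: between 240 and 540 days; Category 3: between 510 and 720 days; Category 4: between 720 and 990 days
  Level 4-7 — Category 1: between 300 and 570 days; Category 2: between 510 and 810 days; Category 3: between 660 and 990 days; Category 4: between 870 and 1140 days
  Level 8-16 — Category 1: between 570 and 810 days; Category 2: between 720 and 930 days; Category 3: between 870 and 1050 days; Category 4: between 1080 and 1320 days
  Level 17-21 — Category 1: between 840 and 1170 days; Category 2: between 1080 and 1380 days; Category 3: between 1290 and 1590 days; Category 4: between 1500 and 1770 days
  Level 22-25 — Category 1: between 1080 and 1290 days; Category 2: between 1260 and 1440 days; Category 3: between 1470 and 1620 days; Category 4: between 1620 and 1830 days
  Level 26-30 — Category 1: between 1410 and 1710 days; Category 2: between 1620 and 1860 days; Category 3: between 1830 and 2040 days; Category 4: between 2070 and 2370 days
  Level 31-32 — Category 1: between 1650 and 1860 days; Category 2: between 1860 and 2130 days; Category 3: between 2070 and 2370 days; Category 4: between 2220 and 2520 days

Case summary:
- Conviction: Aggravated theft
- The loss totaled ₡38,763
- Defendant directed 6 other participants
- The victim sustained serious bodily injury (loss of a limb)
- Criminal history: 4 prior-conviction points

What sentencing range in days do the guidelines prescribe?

1260-1440 days

Base offense level for aggravated theft: 17.
S1 applies: 17 + 4 = 21.
S4 applies: 21 + 2 = 23.
S6 applies (level before this adjustment is 23 < 29, so +2): 23 + 2 = 25.
S7 does not apply.
Final offense level: 25.
Criminal history: 4 prior points → Category 2 (4-8).
Level 25 falls in the 22-25 band.
Grid: Level 22-25 × Category 2 = 1260-1440 days.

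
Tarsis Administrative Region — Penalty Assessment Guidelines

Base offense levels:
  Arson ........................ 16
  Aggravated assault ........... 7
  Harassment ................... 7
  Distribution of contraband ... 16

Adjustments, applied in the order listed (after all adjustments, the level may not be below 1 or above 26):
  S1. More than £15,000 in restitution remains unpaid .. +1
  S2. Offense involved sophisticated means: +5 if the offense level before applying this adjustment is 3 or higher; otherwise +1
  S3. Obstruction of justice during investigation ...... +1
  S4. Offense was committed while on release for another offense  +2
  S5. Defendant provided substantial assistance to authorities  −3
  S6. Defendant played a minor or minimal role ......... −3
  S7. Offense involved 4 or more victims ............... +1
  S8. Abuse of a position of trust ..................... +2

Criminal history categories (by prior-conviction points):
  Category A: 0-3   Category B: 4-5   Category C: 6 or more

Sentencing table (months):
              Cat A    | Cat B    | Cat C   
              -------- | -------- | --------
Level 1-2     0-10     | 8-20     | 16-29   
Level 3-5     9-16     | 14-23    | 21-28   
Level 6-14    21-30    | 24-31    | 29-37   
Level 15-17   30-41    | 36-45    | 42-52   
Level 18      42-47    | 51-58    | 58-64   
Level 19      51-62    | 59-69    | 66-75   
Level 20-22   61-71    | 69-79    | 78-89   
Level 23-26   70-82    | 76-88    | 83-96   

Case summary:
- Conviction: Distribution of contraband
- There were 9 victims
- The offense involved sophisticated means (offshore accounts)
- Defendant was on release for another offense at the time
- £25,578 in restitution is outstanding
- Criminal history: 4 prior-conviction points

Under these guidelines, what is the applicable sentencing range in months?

Base offense level for distribution of contraband: 16.
S1 applies: 16 + 1 = 17.
S2 applies (level before this adjustment is 17 ≥ 3, so +5): 17 + 5 = 22.
S4 applies: 22 + 2 = 24.
S5 does not apply.
S6 does not apply.
S7 applies: 24 + 1 = 25.
Final offense level: 25.
Criminal history: 4 prior points → Category B (4-5).
Level 25 falls in the 23-26 band.
Grid: Level 23-26 × Category B = 76-88 months.

76-88 months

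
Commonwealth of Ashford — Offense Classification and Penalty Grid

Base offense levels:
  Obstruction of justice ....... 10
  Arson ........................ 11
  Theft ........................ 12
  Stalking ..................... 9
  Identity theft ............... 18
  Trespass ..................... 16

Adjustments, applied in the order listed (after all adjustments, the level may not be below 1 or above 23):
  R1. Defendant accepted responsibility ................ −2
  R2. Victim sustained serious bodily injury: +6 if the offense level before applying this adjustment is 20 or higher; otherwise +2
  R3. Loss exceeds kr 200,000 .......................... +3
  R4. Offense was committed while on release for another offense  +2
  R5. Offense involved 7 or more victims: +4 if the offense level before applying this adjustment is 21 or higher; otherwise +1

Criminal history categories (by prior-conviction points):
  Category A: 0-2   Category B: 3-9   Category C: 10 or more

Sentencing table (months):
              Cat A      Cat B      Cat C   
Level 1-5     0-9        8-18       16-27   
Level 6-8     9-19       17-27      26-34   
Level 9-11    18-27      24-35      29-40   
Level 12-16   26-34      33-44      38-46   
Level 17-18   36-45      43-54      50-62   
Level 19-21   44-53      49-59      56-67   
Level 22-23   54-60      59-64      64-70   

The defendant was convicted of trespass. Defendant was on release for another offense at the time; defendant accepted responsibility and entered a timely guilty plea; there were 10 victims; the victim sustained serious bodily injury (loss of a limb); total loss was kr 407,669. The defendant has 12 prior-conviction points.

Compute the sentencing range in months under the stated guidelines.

Base offense level for trespass: 16.
R1 applies: 16 − 2 = 14.
R2 applies (level before this adjustment is 14 < 20, so +2): 14 + 2 = 16.
R3 applies: 16 + 3 = 19.
R4 applies: 19 + 2 = 21.
R5 applies (level before this adjustment is 21 ≥ 21, so +4): 21 + 4 = 25.
Level 25 exceeds the maximum of 23; capped at 23.
Final offense level: 23.
Criminal history: 12 prior points → Category C (10+).
Level 23 falls in the 22-23 band.
Grid: Level 22-23 × Category C = 64-70 months.

64-70 months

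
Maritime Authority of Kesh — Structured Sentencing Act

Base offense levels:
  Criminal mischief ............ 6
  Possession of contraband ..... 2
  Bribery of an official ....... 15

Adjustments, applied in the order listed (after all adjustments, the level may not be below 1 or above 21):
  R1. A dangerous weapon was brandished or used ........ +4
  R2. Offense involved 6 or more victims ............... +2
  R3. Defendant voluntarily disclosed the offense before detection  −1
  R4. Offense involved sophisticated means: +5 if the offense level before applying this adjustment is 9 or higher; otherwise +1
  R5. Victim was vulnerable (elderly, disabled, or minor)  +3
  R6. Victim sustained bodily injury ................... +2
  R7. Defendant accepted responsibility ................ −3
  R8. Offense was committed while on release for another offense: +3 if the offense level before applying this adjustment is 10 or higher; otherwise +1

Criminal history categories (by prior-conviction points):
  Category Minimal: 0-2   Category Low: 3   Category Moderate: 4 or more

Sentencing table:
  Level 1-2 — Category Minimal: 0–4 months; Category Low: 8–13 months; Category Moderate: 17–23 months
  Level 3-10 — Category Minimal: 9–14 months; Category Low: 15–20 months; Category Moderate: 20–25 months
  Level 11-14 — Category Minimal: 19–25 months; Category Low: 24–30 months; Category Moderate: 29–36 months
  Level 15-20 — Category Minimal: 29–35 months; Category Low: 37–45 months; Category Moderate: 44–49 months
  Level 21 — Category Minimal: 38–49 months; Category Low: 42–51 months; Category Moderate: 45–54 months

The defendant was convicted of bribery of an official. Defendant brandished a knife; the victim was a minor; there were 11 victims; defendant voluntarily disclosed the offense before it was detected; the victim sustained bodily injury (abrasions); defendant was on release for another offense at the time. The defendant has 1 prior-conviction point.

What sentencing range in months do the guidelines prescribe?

Base offense level for bribery of an official: 15.
R1 applies: 15 + 4 = 19.
R2 applies: 19 + 2 = 21.
R3 applies: 21 − 1 = 20.
R5 applies: 20 + 3 = 23.
R6 applies: 23 + 2 = 25.
R8 applies (level before this adjustment is 25 ≥ 10, so +3): 25 + 3 = 28.
Level 28 exceeds the maximum of 21; capped at 21.
Final offense level: 21.
Criminal history: 1 prior point → Category Minimal (0-2).
Level 21 falls in the 21 band.
Grid: Level 21 × Category Minimal = 38-49 months.

38-49 months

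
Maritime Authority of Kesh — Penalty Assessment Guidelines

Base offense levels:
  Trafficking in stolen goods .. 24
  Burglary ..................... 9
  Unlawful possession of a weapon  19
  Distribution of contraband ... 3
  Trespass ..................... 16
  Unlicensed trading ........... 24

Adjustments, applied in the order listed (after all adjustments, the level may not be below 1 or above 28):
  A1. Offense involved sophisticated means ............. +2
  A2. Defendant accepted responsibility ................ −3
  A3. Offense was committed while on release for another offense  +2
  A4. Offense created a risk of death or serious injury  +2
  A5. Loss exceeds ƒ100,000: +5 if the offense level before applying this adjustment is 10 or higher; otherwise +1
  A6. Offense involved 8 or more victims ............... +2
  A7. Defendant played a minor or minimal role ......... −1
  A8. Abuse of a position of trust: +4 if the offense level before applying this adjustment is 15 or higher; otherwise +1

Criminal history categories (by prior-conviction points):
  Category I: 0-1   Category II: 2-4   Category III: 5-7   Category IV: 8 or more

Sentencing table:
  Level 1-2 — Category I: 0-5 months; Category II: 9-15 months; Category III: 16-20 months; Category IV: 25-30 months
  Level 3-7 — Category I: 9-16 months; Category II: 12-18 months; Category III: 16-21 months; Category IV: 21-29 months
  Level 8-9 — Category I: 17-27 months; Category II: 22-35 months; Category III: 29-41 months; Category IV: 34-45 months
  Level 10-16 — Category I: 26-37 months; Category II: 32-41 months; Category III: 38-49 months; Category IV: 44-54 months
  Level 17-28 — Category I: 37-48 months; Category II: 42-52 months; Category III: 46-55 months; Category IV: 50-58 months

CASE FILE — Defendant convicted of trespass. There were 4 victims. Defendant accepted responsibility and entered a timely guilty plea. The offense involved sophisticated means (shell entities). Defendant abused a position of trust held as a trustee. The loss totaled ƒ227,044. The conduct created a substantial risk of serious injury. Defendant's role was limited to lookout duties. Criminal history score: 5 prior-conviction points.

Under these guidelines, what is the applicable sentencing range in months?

Base offense level for trespass: 16.
A1 applies: 16 + 2 = 18.
A2 applies: 18 − 3 = 15.
A4 applies: 15 + 2 = 17.
A5 applies (level before this adjustment is 17 ≥ 10, so +5): 17 + 5 = 22.
A7 applies: 22 − 1 = 21.
A8 applies (level before this adjustment is 21 ≥ 15, so +4): 21 + 4 = 25.
Final offense level: 25.
Criminal history: 5 prior points → Category III (5-7).
Level 25 falls in the 17-28 band.
Grid: Level 17-28 × Category III = 46-55 months.

46-55 months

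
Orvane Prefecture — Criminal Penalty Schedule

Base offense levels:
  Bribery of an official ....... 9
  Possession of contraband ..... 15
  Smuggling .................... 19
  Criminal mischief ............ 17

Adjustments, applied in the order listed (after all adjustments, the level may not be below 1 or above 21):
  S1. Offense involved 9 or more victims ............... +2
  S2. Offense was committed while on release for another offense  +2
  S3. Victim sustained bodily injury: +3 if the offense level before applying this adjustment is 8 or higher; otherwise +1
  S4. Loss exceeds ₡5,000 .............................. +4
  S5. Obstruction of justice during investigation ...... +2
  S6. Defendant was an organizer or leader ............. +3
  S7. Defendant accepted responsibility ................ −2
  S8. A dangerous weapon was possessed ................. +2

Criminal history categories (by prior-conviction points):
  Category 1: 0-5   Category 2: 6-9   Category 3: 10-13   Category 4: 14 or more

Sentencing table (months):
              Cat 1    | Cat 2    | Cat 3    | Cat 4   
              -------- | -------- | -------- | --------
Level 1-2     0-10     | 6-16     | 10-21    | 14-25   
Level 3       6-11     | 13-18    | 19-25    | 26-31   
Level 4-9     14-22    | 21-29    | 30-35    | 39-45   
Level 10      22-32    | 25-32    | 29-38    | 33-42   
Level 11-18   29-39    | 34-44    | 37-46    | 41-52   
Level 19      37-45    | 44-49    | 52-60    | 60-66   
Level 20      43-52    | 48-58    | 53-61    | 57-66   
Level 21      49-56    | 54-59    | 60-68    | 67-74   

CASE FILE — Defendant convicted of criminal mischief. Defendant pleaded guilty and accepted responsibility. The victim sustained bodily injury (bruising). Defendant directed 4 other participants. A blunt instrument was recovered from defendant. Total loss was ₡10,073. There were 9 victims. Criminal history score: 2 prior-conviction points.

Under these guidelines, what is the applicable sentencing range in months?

Base offense level for criminal mischief: 17.
S1 applies: 17 + 2 = 19.
S2 does not apply.
S3 applies (level before this adjustment is 19 ≥ 8, so +3): 19 + 3 = 22.
S4 applies: 22 + 4 = 26.
S5 does not apply.
S6 applies: 26 + 3 = 29.
S7 applies: 29 − 2 = 27.
S8 applies: 27 + 2 = 29.
Level 29 exceeds the maximum of 21; capped at 21.
Final offense level: 21.
Criminal history: 2 prior points → Category 1 (0-5).
Level 21 falls in the 21 band.
Grid: Level 21 × Category 1 = 49-56 months.

49-56 months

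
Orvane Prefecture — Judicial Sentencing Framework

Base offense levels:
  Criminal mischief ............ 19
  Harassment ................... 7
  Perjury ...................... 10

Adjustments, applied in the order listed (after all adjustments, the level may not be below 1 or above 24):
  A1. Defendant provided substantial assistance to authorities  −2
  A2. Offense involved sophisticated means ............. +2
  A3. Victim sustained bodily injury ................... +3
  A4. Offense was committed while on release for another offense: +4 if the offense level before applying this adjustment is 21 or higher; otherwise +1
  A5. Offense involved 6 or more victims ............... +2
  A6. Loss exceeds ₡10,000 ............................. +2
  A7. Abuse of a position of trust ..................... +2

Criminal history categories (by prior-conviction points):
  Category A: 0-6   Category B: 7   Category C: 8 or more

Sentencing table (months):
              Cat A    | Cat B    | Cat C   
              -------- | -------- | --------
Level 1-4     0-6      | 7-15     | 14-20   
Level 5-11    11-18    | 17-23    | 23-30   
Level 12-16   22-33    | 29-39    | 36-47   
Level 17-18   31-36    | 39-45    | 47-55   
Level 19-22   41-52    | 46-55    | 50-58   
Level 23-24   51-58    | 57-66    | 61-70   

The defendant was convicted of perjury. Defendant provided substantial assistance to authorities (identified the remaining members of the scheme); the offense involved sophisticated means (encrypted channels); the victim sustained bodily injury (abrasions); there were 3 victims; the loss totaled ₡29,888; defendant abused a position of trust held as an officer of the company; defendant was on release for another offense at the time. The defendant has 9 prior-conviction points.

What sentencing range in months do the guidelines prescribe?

47-55 months

Base offense level for perjury: 10.
A1 applies: 10 − 2 = 8.
A2 applies: 8 + 2 = 10.
A3 applies: 10 + 3 = 13.
A4 applies (level before this adjustment is 13 < 21, so +1): 13 + 1 = 14.
A6 applies: 14 + 2 = 16.
A7 applies: 16 + 2 = 18.
Final offense level: 18.
Criminal history: 9 prior points → Category C (8+).
Level 18 falls in the 17-18 band.
Grid: Level 17-18 × Category C = 47-55 months.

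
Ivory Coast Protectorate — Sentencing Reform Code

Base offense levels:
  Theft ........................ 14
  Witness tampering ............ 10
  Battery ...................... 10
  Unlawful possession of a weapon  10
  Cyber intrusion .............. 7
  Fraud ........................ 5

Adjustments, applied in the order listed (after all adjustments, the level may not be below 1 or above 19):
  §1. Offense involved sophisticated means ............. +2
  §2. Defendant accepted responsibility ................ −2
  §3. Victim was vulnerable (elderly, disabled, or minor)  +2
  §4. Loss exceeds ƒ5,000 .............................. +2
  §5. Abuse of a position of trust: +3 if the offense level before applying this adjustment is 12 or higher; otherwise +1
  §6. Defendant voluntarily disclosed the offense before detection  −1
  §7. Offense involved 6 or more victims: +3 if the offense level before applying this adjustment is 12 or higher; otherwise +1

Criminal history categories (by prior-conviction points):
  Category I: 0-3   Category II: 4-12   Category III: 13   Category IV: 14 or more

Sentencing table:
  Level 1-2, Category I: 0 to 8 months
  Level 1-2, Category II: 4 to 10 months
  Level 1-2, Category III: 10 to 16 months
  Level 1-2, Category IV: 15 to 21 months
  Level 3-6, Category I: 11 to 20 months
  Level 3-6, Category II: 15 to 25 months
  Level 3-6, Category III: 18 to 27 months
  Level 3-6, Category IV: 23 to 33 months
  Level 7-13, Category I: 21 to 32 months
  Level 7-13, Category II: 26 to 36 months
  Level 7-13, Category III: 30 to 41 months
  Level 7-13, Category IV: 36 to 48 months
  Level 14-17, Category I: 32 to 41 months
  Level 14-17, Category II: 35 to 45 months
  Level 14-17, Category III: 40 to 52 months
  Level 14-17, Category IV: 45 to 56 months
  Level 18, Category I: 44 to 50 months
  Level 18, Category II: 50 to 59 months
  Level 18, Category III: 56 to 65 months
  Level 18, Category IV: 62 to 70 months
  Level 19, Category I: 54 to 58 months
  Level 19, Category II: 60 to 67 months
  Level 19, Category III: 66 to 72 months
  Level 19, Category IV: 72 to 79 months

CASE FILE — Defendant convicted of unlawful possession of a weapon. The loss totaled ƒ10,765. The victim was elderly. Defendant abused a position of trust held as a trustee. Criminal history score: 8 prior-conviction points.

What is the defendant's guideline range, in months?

Base offense level for unlawful possession of a weapon: 10.
§1 does not apply.
§3 applies: 10 + 2 = 12.
§4 applies: 12 + 2 = 14.
§5 applies (level before this adjustment is 14 ≥ 12, so +3): 14 + 3 = 17.
§7 does not apply.
Final offense level: 17.
Criminal history: 8 prior points → Category II (4-12).
Level 17 falls in the 14-17 band.
Grid: Level 14-17 × Category II = 35-45 months.

35-45 months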